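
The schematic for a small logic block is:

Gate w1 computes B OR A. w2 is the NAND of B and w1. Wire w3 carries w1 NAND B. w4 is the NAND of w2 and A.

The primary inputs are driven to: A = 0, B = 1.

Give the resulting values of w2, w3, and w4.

w2 = 0  w3 = 0  w4 = 1

w1 = B OR A = 1 OR 0 = 1
w2 = B NAND w1 = 1 NAND 1 = 0
w3 = w1 NAND B = 1 NAND 1 = 0
w4 = w2 NAND A = 0 NAND 0 = 1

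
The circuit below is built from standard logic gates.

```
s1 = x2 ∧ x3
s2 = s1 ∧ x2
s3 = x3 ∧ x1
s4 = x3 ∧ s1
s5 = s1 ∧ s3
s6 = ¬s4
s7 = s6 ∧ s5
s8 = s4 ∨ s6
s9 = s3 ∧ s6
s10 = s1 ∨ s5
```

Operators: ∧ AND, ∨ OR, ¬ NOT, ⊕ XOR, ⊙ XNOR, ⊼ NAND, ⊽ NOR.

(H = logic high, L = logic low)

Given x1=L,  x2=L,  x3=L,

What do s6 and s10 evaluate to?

s1 = x2 AND x3 = L AND L = L
s3 = x3 AND x1 = L AND L = L
s4 = x3 AND s1 = L AND L = L
s5 = s1 AND s3 = L AND L = L
s6 = NOT s4 = NOT L = H
s10 = s1 OR s5 = L OR L = L

s6 = H, s10 = L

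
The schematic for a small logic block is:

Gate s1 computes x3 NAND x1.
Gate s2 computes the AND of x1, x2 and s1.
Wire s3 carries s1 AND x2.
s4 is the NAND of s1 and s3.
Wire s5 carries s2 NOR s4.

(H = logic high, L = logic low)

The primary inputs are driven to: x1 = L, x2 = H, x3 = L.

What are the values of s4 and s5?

s1 = x3 NAND x1 = L NAND L = H
s2 = x1 AND x2 AND s1 = L AND H AND H = L
s3 = s1 AND x2 = H AND H = H
s4 = s1 NAND s3 = H NAND H = L
s5 = s2 NOR s4 = L NOR L = H

s4 = L, s5 = H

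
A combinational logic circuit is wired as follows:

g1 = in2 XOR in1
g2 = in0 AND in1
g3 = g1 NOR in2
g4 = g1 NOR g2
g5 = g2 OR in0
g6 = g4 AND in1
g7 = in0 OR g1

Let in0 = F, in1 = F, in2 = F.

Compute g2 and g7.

g2 = F, g7 = F

g1 = in2 XOR in1 = F XOR F = F
g2 = in0 AND in1 = F AND F = F
g7 = in0 OR g1 = F OR F = F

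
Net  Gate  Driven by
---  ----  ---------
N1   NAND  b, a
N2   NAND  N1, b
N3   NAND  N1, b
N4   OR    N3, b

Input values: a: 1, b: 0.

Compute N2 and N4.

N2 = 1, N4 = 1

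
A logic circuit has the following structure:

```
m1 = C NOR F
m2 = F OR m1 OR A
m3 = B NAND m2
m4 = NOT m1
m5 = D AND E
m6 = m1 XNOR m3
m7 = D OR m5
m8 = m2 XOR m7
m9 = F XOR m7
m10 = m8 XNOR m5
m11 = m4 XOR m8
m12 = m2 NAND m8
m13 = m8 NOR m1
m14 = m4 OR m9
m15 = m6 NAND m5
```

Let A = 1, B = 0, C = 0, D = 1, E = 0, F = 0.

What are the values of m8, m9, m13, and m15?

m8 = 0, m9 = 1, m13 = 0, m15 = 1

m1 = C NOR F = 0 NOR 0 = 1
m2 = F OR m1 OR A = 0 OR 1 OR 1 = 1
m3 = B NAND m2 = 0 NAND 1 = 1
m5 = D AND E = 1 AND 0 = 0
m6 = m1 XNOR m3 = 1 XNOR 1 = 1
m7 = D OR m5 = 1 OR 0 = 1
m8 = m2 XOR m7 = 1 XOR 1 = 0
m9 = F XOR m7 = 0 XOR 1 = 1
m13 = m8 NOR m1 = 0 NOR 1 = 0
m15 = m6 NAND m5 = 1 NAND 0 = 1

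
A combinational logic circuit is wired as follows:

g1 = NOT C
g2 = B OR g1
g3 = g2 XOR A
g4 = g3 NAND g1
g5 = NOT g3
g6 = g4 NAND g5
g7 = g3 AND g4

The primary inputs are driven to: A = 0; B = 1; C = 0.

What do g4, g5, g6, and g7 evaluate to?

g1 = NOT C = NOT 0 = 1
g2 = B OR g1 = 1 OR 1 = 1
g3 = g2 XOR A = 1 XOR 0 = 1
g4 = g3 NAND g1 = 1 NAND 1 = 0
g5 = NOT g3 = NOT 1 = 0
g6 = g4 NAND g5 = 0 NAND 0 = 1
g7 = g3 AND g4 = 1 AND 0 = 0

g4 = 0, g5 = 0, g6 = 1, g7 = 0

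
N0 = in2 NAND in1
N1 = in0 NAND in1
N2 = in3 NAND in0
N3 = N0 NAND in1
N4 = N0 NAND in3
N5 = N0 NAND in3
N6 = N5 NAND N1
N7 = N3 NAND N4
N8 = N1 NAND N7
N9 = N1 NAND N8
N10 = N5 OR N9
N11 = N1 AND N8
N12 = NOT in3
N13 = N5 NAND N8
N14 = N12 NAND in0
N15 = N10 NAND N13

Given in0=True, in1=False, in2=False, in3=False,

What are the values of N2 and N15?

N0 = in2 NAND in1 = False NAND False = True
N1 = in0 NAND in1 = True NAND False = True
N2 = in3 NAND in0 = False NAND True = True
N3 = N0 NAND in1 = True NAND False = True
N4 = N0 NAND in3 = True NAND False = True
N5 = N0 NAND in3 = True NAND False = True
N7 = N3 NAND N4 = True NAND True = False
N8 = N1 NAND N7 = True NAND False = True
N9 = N1 NAND N8 = True NAND True = False
N10 = N5 OR N9 = True OR False = True
N13 = N5 NAND N8 = True NAND True = False
N15 = N10 NAND N13 = True NAND False = True

N2 = True, N15 = True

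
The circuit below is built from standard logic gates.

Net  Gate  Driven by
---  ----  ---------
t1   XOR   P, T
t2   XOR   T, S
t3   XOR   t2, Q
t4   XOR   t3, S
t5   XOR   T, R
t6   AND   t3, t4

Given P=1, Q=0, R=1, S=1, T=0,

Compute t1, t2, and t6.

t1 = 1; t2 = 1; t6 = 0

t1 = P XOR T = 1 XOR 0 = 1
t2 = T XOR S = 0 XOR 1 = 1
t3 = t2 XOR Q = 1 XOR 0 = 1
t4 = t3 XOR S = 1 XOR 1 = 0
t6 = t3 AND t4 = 1 AND 0 = 0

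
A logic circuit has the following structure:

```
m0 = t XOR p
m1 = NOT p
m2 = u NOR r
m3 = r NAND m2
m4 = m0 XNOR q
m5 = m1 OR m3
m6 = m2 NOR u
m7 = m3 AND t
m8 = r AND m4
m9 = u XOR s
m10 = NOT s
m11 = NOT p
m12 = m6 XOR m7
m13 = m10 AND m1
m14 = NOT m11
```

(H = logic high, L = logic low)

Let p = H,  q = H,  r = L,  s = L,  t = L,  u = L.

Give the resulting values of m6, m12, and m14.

m2 = u NOR r = L NOR L = H
m3 = r NAND m2 = L NAND H = H
m6 = m2 NOR u = H NOR L = L
m7 = m3 AND t = H AND L = L
m11 = NOT p = NOT H = L
m12 = m6 XOR m7 = L XOR L = L
m14 = NOT m11 = NOT L = H

m6 = L, m12 = L, m14 = H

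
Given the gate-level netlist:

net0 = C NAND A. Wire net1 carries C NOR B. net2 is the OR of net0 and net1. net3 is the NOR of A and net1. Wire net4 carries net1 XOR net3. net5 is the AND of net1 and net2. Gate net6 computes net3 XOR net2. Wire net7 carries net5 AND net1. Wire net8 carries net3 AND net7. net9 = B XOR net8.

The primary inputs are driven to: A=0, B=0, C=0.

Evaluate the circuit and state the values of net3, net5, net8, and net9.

net0 = C NAND A = 0 NAND 0 = 1
net1 = C NOR B = 0 NOR 0 = 1
net2 = net0 OR net1 = 1 OR 1 = 1
net3 = A NOR net1 = 0 NOR 1 = 0
net5 = net1 AND net2 = 1 AND 1 = 1
net7 = net5 AND net1 = 1 AND 1 = 1
net8 = net3 AND net7 = 0 AND 1 = 0
net9 = B XOR net8 = 0 XOR 0 = 0

net3 = 0; net5 = 1; net8 = 0; net9 = 0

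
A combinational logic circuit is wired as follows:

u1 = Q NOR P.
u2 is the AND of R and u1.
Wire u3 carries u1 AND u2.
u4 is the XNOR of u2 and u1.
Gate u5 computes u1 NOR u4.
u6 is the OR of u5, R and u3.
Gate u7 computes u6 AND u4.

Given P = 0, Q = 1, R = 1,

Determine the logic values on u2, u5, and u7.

u2 = 0; u5 = 0; u7 = 1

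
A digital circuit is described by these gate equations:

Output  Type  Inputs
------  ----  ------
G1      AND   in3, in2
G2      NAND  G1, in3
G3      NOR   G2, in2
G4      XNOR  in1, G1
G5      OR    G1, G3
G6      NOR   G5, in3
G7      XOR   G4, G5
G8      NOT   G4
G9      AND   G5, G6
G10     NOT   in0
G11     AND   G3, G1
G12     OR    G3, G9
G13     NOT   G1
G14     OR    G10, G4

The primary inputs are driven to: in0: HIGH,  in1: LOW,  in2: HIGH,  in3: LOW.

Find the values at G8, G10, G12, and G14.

G8 = LOW, G10 = LOW, G12 = LOW, G14 = HIGH

G1 = in3 AND in2 = LOW AND HIGH = LOW
G2 = G1 NAND in3 = LOW NAND LOW = HIGH
G3 = G2 NOR in2 = HIGH NOR HIGH = LOW
G4 = in1 XNOR G1 = LOW XNOR LOW = HIGH
G5 = G1 OR G3 = LOW OR LOW = LOW
G6 = G5 NOR in3 = LOW NOR LOW = HIGH
G8 = NOT G4 = NOT HIGH = LOW
G9 = G5 AND G6 = LOW AND HIGH = LOW
G10 = NOT in0 = NOT HIGH = LOW
G12 = G3 OR G9 = LOW OR LOW = LOW
G14 = G10 OR G4 = LOW OR HIGH = HIGH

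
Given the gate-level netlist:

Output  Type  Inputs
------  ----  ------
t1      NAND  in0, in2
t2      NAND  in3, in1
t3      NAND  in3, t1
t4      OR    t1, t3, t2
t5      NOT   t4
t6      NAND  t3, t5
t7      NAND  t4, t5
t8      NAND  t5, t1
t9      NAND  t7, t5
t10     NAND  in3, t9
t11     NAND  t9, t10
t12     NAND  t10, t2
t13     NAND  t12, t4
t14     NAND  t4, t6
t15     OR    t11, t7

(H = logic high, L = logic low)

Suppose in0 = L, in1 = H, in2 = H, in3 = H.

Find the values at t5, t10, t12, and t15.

t5 = L, t10 = L, t12 = H, t15 = H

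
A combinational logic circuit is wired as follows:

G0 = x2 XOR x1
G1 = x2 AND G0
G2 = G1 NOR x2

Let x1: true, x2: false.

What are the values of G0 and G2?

G0 = true, G2 = true

G0 = x2 XOR x1 = false XOR true = true
G1 = x2 AND G0 = false AND true = false
G2 = G1 NOR x2 = false NOR false = true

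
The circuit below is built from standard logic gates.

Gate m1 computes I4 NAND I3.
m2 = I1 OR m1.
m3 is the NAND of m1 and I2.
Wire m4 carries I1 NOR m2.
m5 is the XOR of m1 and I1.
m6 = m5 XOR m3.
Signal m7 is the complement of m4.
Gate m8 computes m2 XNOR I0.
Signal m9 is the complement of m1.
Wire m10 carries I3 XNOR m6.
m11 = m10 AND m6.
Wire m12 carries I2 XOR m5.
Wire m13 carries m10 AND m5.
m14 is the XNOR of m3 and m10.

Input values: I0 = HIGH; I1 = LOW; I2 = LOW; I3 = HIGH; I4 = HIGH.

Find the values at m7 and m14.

m1 = I4 NAND I3 = HIGH NAND HIGH = LOW
m2 = I1 OR m1 = LOW OR LOW = LOW
m3 = m1 NAND I2 = LOW NAND LOW = HIGH
m4 = I1 NOR m2 = LOW NOR LOW = HIGH
m5 = m1 XOR I1 = LOW XOR LOW = LOW
m6 = m5 XOR m3 = LOW XOR HIGH = HIGH
m7 = NOT m4 = NOT HIGH = LOW
m10 = I3 XNOR m6 = HIGH XNOR HIGH = HIGH
m14 = m3 XNOR m10 = HIGH XNOR HIGH = HIGH

m7 = LOW  m14 = HIGH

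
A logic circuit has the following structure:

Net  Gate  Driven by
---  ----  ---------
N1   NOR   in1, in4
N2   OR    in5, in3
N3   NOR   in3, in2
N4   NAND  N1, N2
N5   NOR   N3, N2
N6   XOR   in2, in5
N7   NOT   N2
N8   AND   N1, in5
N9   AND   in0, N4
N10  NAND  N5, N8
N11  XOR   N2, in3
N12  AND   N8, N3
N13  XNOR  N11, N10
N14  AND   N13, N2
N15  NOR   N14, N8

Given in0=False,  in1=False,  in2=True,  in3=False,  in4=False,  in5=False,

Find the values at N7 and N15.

N1 = in1 NOR in4 = False NOR False = True
N2 = in5 OR in3 = False OR False = False
N3 = in3 NOR in2 = False NOR True = False
N5 = N3 NOR N2 = False NOR False = True
N7 = NOT N2 = NOT False = True
N8 = N1 AND in5 = True AND False = False
N10 = N5 NAND N8 = True NAND False = True
N11 = N2 XOR in3 = False XOR False = False
N13 = N11 XNOR N10 = False XNOR True = False
N14 = N13 AND N2 = False AND False = False
N15 = N14 NOR N8 = False NOR False = True

N7 = True; N15 = True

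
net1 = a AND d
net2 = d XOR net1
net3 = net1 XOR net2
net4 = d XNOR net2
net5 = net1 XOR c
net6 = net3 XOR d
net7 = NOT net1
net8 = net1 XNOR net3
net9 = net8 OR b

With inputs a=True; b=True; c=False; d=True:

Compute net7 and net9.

net1 = a AND d = True AND True = True
net2 = d XOR net1 = True XOR True = False
net3 = net1 XOR net2 = True XOR False = True
net7 = NOT net1 = NOT True = False
net8 = net1 XNOR net3 = True XNOR True = True
net9 = net8 OR b = True OR True = True

net7 = False, net9 = True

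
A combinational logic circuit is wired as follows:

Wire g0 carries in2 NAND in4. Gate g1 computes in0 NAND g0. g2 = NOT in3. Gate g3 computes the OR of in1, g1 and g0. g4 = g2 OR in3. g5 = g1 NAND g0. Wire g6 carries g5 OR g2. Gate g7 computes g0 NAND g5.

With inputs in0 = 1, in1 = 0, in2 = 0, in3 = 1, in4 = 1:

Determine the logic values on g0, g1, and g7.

g0 = in2 NAND in4 = 0 NAND 1 = 1
g1 = in0 NAND g0 = 1 NAND 1 = 0
g5 = g1 NAND g0 = 0 NAND 1 = 1
g7 = g0 NAND g5 = 1 NAND 1 = 0

g0 = 1, g1 = 0, g7 = 0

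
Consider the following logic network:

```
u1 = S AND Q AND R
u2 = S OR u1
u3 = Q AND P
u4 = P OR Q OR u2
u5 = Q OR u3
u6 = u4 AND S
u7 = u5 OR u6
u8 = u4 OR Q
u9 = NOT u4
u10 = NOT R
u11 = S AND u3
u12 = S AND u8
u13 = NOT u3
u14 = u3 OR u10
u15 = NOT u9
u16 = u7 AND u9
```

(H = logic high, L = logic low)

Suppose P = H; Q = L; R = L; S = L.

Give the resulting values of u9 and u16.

u1 = S AND Q AND R = L AND L AND L = L
u2 = S OR u1 = L OR L = L
u3 = Q AND P = L AND H = L
u4 = P OR Q OR u2 = H OR L OR L = H
u5 = Q OR u3 = L OR L = L
u6 = u4 AND S = H AND L = L
u7 = u5 OR u6 = L OR L = L
u9 = NOT u4 = NOT H = L
u16 = u7 AND u9 = L AND L = L

u9 = L  u16 = L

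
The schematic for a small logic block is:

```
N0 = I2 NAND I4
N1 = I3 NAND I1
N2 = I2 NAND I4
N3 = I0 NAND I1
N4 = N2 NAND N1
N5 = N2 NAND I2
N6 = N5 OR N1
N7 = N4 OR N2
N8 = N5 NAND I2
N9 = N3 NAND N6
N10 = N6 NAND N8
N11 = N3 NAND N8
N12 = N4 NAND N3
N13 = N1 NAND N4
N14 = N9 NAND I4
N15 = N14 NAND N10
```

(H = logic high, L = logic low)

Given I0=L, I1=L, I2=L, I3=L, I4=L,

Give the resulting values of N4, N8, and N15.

N4 = L, N8 = H, N15 = H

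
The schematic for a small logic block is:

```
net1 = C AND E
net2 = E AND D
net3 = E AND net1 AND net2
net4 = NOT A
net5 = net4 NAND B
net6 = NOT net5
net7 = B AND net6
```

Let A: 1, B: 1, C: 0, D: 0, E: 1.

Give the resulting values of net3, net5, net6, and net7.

net1 = C AND E = 0 AND 1 = 0
net2 = E AND D = 1 AND 0 = 0
net3 = E AND net1 AND net2 = 1 AND 0 AND 0 = 0
net4 = NOT A = NOT 1 = 0
net5 = net4 NAND B = 0 NAND 1 = 1
net6 = NOT net5 = NOT 1 = 0
net7 = B AND net6 = 1 AND 0 = 0

net3 = 0, net5 = 1, net6 = 0, net7 = 0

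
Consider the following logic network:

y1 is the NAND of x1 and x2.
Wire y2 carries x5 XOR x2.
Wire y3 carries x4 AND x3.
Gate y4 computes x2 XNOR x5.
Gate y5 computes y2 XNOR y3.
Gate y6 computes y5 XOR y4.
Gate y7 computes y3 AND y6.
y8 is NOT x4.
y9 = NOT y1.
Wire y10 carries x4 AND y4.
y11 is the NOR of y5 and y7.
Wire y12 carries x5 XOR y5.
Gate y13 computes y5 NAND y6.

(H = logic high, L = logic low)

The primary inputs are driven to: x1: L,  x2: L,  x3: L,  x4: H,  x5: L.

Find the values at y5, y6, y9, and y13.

y1 = x1 NAND x2 = L NAND L = H
y2 = x5 XOR x2 = L XOR L = L
y3 = x4 AND x3 = H AND L = L
y4 = x2 XNOR x5 = L XNOR L = H
y5 = y2 XNOR y3 = L XNOR L = H
y6 = y5 XOR y4 = H XOR H = L
y9 = NOT y1 = NOT H = L
y13 = y5 NAND y6 = H NAND L = H

y5 = H; y6 = L; y9 = L; y13 = H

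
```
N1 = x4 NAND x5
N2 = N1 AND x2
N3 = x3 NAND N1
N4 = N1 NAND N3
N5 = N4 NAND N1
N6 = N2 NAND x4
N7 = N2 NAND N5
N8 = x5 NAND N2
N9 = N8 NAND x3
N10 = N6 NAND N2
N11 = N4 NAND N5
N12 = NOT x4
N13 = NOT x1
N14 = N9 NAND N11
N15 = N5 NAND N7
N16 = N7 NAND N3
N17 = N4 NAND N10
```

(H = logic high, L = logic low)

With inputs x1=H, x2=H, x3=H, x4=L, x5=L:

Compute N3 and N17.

N1 = x4 NAND x5 = L NAND L = H
N2 = N1 AND x2 = H AND H = H
N3 = x3 NAND N1 = H NAND H = L
N4 = N1 NAND N3 = H NAND L = H
N6 = N2 NAND x4 = H NAND L = H
N10 = N6 NAND N2 = H NAND H = L
N17 = N4 NAND N10 = H NAND L = H

N3 = L  N17 = H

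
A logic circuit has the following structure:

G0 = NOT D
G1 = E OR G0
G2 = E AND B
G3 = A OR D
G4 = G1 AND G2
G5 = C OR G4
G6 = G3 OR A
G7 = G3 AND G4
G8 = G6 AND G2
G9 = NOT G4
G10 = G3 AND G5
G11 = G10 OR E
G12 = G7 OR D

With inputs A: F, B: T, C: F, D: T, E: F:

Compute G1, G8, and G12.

G0 = NOT D = NOT T = F
G1 = E OR G0 = F OR F = F
G2 = E AND B = F AND T = F
G3 = A OR D = F OR T = T
G4 = G1 AND G2 = F AND F = F
G6 = G3 OR A = T OR F = T
G7 = G3 AND G4 = T AND F = F
G8 = G6 AND G2 = T AND F = F
G12 = G7 OR D = F OR T = T

G1 = F; G8 = F; G12 = T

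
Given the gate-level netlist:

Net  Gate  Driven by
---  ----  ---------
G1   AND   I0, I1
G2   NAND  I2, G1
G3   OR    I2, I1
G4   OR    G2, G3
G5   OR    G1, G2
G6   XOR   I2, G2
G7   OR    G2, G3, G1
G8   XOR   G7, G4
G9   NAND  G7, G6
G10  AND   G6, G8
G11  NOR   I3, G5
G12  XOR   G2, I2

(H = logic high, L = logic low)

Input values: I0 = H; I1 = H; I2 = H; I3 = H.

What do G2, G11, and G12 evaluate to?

G1 = I0 AND I1 = H AND H = H
G2 = I2 NAND G1 = H NAND H = L
G5 = G1 OR G2 = H OR L = H
G11 = I3 NOR G5 = H NOR H = L
G12 = G2 XOR I2 = L XOR H = H

G2 = L; G11 = L; G12 = H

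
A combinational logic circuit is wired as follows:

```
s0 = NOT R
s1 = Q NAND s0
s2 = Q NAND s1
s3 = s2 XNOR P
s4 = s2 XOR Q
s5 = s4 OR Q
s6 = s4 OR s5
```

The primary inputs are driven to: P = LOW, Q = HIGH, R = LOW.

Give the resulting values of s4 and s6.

s0 = NOT R = NOT LOW = HIGH
s1 = Q NAND s0 = HIGH NAND HIGH = LOW
s2 = Q NAND s1 = HIGH NAND LOW = HIGH
s4 = s2 XOR Q = HIGH XOR HIGH = LOW
s5 = s4 OR Q = LOW OR HIGH = HIGH
s6 = s4 OR s5 = LOW OR HIGH = HIGH

s4 = LOW, s6 = HIGH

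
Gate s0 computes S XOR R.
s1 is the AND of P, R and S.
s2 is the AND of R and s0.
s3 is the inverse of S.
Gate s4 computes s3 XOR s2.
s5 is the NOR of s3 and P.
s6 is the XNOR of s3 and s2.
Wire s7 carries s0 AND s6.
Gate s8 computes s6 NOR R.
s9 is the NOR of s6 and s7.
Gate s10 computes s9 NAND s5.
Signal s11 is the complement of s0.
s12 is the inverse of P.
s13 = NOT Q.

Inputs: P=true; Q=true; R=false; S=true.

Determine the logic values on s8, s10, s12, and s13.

s0 = S XOR R = true XOR false = true
s2 = R AND s0 = false AND true = false
s3 = NOT S = NOT true = false
s5 = s3 NOR P = false NOR true = false
s6 = s3 XNOR s2 = false XNOR false = true
s7 = s0 AND s6 = true AND true = true
s8 = s6 NOR R = true NOR false = false
s9 = s6 NOR s7 = true NOR true = false
s10 = s9 NAND s5 = false NAND false = true
s12 = NOT P = NOT true = false
s13 = NOT Q = NOT true = false

s8 = false  s10 = true  s12 = false  s13 = false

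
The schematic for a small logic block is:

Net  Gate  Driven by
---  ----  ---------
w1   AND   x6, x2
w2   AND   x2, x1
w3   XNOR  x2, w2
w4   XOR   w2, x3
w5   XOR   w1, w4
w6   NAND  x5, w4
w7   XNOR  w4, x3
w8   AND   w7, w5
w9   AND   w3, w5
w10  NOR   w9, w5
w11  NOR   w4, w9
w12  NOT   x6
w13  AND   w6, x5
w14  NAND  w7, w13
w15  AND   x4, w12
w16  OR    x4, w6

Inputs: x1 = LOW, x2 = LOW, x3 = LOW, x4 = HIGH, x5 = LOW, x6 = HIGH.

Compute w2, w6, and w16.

w2 = x2 AND x1 = LOW AND LOW = LOW
w4 = w2 XOR x3 = LOW XOR LOW = LOW
w6 = x5 NAND w4 = LOW NAND LOW = HIGH
w16 = x4 OR w6 = HIGH OR HIGH = HIGH

w2 = LOW, w6 = HIGH, w16 = HIGH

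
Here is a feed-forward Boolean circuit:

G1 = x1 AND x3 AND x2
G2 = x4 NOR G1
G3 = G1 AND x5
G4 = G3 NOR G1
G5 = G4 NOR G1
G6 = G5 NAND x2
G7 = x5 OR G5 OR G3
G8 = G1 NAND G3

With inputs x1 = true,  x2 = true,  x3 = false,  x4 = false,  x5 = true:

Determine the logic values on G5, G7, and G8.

G5 = false; G7 = true; G8 = true

G1 = x1 AND x3 AND x2 = true AND false AND true = false
G3 = G1 AND x5 = false AND true = false
G4 = G3 NOR G1 = false NOR false = true
G5 = G4 NOR G1 = true NOR false = false
G7 = x5 OR G5 OR G3 = true OR false OR false = true
G8 = G1 NAND G3 = false NAND false = true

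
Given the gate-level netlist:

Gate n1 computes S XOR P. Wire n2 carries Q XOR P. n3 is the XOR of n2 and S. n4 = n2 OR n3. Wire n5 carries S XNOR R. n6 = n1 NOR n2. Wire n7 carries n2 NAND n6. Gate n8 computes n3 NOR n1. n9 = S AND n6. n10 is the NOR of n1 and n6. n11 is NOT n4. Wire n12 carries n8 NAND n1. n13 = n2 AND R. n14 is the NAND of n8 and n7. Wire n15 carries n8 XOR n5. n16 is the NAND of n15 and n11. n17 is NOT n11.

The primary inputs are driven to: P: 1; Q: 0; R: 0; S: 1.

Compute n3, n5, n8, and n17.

n3 = 0, n5 = 0, n8 = 1, n17 = 1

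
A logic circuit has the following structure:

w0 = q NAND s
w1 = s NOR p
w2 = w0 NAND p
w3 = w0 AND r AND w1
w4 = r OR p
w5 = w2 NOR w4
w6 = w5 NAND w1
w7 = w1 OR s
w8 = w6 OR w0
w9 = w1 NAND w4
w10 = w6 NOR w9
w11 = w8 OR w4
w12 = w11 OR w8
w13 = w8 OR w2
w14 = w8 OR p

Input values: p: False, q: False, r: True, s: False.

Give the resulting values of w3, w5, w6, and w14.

w0 = q NAND s = False NAND False = True
w1 = s NOR p = False NOR False = True
w2 = w0 NAND p = True NAND False = True
w3 = w0 AND r AND w1 = True AND True AND True = True
w4 = r OR p = True OR False = True
w5 = w2 NOR w4 = True NOR True = False
w6 = w5 NAND w1 = False NAND True = True
w8 = w6 OR w0 = True OR True = True
w14 = w8 OR p = True OR False = True

w3 = True  w5 = False  w6 = True  w14 = True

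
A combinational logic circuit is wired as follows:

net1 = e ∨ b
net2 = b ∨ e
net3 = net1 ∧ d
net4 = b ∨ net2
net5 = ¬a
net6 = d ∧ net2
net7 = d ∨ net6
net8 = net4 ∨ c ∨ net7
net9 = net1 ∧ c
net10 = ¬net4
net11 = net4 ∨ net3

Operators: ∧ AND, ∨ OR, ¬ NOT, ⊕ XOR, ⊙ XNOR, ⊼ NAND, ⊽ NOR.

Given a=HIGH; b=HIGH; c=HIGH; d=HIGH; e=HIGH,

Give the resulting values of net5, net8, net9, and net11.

net5 = LOW, net8 = HIGH, net9 = HIGH, net11 = HIGH

net1 = e OR b = HIGH OR HIGH = HIGH
net2 = b OR e = HIGH OR HIGH = HIGH
net3 = net1 AND d = HIGH AND HIGH = HIGH
net4 = b OR net2 = HIGH OR HIGH = HIGH
net5 = NOT a = NOT HIGH = LOW
net6 = d AND net2 = HIGH AND HIGH = HIGH
net7 = d OR net6 = HIGH OR HIGH = HIGH
net8 = net4 OR c OR net7 = HIGH OR HIGH OR HIGH = HIGH
net9 = net1 AND c = HIGH AND HIGH = HIGH
net11 = net4 OR net3 = HIGH OR HIGH = HIGH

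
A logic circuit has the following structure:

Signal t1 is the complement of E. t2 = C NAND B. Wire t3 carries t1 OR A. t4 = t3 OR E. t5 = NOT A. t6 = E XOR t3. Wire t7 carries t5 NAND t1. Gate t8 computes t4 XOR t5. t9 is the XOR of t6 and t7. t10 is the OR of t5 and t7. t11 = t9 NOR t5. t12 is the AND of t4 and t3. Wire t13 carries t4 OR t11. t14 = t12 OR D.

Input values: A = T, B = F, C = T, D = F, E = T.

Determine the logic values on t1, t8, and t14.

t1 = NOT E = NOT T = F
t3 = t1 OR A = F OR T = T
t4 = t3 OR E = T OR T = T
t5 = NOT A = NOT T = F
t8 = t4 XOR t5 = T XOR F = T
t12 = t4 AND t3 = T AND T = T
t14 = t12 OR D = T OR F = T

t1 = F  t8 = T  t14 = T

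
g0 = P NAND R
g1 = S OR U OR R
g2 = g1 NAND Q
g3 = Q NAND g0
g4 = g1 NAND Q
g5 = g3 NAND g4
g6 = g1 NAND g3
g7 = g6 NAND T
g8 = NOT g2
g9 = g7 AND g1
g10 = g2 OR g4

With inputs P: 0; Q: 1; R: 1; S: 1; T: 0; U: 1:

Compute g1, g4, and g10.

g1 = 1; g4 = 0; g10 = 0

g1 = S OR U OR R = 1 OR 1 OR 1 = 1
g2 = g1 NAND Q = 1 NAND 1 = 0
g4 = g1 NAND Q = 1 NAND 1 = 0
g10 = g2 OR g4 = 0 OR 0 = 0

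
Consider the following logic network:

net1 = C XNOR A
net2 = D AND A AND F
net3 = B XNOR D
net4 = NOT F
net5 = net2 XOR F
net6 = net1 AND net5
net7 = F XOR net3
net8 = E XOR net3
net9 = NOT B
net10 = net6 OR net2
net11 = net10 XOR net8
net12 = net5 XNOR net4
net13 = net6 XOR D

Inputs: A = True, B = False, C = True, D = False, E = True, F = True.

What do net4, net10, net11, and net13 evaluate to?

net4 = False, net10 = True, net11 = True, net13 = True

net1 = C XNOR A = True XNOR True = True
net2 = D AND A AND F = False AND True AND True = False
net3 = B XNOR D = False XNOR False = True
net4 = NOT F = NOT True = False
net5 = net2 XOR F = False XOR True = True
net6 = net1 AND net5 = True AND True = True
net8 = E XOR net3 = True XOR True = False
net10 = net6 OR net2 = True OR False = True
net11 = net10 XOR net8 = True XOR False = True
net13 = net6 XOR D = True XOR False = True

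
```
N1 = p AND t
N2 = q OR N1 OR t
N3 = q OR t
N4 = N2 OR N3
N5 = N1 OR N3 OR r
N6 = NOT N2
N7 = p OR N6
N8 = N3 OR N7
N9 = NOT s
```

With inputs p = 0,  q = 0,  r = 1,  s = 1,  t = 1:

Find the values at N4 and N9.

N4 = 1, N9 = 0

N1 = p AND t = 0 AND 1 = 0
N2 = q OR N1 OR t = 0 OR 0 OR 1 = 1
N3 = q OR t = 0 OR 1 = 1
N4 = N2 OR N3 = 1 OR 1 = 1
N9 = NOT s = NOT 1 = 0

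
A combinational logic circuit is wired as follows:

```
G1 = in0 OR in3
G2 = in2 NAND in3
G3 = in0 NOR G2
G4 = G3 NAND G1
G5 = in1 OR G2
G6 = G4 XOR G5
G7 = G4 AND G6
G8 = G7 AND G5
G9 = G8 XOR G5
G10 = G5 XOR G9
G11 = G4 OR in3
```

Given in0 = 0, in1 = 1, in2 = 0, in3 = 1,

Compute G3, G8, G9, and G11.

G1 = in0 OR in3 = 0 OR 1 = 1
G2 = in2 NAND in3 = 0 NAND 1 = 1
G3 = in0 NOR G2 = 0 NOR 1 = 0
G4 = G3 NAND G1 = 0 NAND 1 = 1
G5 = in1 OR G2 = 1 OR 1 = 1
G6 = G4 XOR G5 = 1 XOR 1 = 0
G7 = G4 AND G6 = 1 AND 0 = 0
G8 = G7 AND G5 = 0 AND 1 = 0
G9 = G8 XOR G5 = 0 XOR 1 = 1
G11 = G4 OR in3 = 1 OR 1 = 1

G3 = 0, G8 = 0, G9 = 1, G11 = 1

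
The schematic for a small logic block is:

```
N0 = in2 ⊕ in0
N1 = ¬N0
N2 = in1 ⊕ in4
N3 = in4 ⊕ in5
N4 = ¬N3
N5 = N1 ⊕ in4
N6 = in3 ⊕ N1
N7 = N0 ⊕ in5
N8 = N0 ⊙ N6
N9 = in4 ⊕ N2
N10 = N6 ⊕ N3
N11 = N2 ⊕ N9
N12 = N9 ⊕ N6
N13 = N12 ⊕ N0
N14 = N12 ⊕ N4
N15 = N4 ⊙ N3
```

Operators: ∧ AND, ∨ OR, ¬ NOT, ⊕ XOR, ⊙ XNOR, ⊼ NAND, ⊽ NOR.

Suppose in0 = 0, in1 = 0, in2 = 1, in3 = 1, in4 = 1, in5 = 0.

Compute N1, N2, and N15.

N1 = 0, N2 = 1, N15 = 0

N0 = in2 XOR in0 = 1 XOR 0 = 1
N1 = NOT N0 = NOT 1 = 0
N2 = in1 XOR in4 = 0 XOR 1 = 1
N3 = in4 XOR in5 = 1 XOR 0 = 1
N4 = NOT N3 = NOT 1 = 0
N15 = N4 XNOR N3 = 0 XNOR 1 = 0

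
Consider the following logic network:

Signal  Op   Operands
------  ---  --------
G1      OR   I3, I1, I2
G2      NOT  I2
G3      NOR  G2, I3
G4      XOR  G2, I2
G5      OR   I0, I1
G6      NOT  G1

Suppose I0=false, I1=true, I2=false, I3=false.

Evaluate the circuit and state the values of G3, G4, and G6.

G3 = false  G4 = true  G6 = false

G1 = I3 OR I1 OR I2 = false OR true OR false = true
G2 = NOT I2 = NOT false = true
G3 = G2 NOR I3 = true NOR false = false
G4 = G2 XOR I2 = true XOR false = true
G6 = NOT G1 = NOT true = false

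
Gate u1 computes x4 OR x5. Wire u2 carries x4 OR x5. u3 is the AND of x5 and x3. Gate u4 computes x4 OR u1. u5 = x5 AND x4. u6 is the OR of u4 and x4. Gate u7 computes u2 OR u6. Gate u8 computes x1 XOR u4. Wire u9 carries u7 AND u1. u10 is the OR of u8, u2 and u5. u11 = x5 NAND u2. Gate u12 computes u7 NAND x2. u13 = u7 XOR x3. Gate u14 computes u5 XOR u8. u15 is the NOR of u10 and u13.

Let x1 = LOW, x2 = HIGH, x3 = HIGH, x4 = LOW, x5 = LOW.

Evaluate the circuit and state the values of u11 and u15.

u11 = HIGH; u15 = LOW

u1 = x4 OR x5 = LOW OR LOW = LOW
u2 = x4 OR x5 = LOW OR LOW = LOW
u4 = x4 OR u1 = LOW OR LOW = LOW
u5 = x5 AND x4 = LOW AND LOW = LOW
u6 = u4 OR x4 = LOW OR LOW = LOW
u7 = u2 OR u6 = LOW OR LOW = LOW
u8 = x1 XOR u4 = LOW XOR LOW = LOW
u10 = u8 OR u2 OR u5 = LOW OR LOW OR LOW = LOW
u11 = x5 NAND u2 = LOW NAND LOW = HIGH
u13 = u7 XOR x3 = LOW XOR HIGH = HIGH
u15 = u10 NOR u13 = LOW NOR HIGH = LOW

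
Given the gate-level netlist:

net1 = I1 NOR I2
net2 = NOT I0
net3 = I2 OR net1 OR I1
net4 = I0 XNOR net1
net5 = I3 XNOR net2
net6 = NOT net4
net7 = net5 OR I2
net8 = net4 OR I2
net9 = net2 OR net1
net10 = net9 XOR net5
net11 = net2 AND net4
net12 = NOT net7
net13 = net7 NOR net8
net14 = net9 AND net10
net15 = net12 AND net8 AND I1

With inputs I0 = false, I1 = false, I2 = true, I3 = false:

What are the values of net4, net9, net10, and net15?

net4 = true, net9 = true, net10 = true, net15 = false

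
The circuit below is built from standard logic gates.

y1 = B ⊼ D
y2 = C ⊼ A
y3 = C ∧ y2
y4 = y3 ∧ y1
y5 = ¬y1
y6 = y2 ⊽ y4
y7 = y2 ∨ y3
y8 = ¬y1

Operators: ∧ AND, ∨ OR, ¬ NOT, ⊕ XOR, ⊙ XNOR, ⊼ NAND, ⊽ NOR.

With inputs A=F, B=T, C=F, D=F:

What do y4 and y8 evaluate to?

y1 = B NAND D = T NAND F = T
y2 = C NAND A = F NAND F = T
y3 = C AND y2 = F AND T = F
y4 = y3 AND y1 = F AND T = F
y8 = NOT y1 = NOT T = F

y4 = F  y8 = F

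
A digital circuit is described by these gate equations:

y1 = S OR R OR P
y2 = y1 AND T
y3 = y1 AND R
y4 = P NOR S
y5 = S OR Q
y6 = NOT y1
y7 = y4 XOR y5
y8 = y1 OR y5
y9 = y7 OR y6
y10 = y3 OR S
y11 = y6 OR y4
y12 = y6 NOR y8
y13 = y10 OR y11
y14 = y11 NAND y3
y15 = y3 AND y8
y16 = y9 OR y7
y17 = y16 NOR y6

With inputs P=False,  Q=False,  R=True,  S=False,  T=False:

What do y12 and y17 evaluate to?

y1 = S OR R OR P = False OR True OR False = True
y4 = P NOR S = False NOR False = True
y5 = S OR Q = False OR False = False
y6 = NOT y1 = NOT True = False
y7 = y4 XOR y5 = True XOR False = True
y8 = y1 OR y5 = True OR False = True
y9 = y7 OR y6 = True OR False = True
y12 = y6 NOR y8 = False NOR True = False
y16 = y9 OR y7 = True OR True = True
y17 = y16 NOR y6 = True NOR False = False

y12 = False; y17 = False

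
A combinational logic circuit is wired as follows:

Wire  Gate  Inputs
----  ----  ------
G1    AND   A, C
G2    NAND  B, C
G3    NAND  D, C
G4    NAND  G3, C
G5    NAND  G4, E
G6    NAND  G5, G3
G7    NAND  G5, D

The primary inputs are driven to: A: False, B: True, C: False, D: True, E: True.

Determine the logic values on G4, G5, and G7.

G3 = D NAND C = True NAND False = True
G4 = G3 NAND C = True NAND False = True
G5 = G4 NAND E = True NAND True = False
G7 = G5 NAND D = False NAND True = True

G4 = True, G5 = False, G7 = True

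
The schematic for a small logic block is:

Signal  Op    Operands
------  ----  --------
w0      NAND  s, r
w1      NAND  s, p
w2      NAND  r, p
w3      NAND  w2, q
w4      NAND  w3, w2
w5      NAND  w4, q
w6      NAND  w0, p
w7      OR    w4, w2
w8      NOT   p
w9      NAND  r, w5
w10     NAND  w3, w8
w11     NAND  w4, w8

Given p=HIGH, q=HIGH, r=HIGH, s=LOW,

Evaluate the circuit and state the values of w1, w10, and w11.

w1 = HIGH, w10 = HIGH, w11 = HIGH

w1 = s NAND p = LOW NAND HIGH = HIGH
w2 = r NAND p = HIGH NAND HIGH = LOW
w3 = w2 NAND q = LOW NAND HIGH = HIGH
w4 = w3 NAND w2 = HIGH NAND LOW = HIGH
w8 = NOT p = NOT HIGH = LOW
w10 = w3 NAND w8 = HIGH NAND LOW = HIGH
w11 = w4 NAND w8 = HIGH NAND LOW = HIGH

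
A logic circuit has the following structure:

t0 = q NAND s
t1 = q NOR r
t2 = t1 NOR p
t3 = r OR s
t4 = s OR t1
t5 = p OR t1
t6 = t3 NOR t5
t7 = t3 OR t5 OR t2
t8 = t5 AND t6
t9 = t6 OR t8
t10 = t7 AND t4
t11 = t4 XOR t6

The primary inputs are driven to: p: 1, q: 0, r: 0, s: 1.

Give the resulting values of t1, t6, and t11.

t1 = 1, t6 = 0, t11 = 1

t1 = q NOR r = 0 NOR 0 = 1
t3 = r OR s = 0 OR 1 = 1
t4 = s OR t1 = 1 OR 1 = 1
t5 = p OR t1 = 1 OR 1 = 1
t6 = t3 NOR t5 = 1 NOR 1 = 0
t11 = t4 XOR t6 = 1 XOR 0 = 1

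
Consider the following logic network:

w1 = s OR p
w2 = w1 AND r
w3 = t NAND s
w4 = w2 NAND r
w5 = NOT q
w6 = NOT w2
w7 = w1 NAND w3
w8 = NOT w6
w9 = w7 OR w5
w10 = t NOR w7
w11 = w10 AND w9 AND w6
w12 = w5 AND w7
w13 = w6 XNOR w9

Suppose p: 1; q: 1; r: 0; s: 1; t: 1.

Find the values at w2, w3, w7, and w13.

w2 = 0; w3 = 0; w7 = 1; w13 = 1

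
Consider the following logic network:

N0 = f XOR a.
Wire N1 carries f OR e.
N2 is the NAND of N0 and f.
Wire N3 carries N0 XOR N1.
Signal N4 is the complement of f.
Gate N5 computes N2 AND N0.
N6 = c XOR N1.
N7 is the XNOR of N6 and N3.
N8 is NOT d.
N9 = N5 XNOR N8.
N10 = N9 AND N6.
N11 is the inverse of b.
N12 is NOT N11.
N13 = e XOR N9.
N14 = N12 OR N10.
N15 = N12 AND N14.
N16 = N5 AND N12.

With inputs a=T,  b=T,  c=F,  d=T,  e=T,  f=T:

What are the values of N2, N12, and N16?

N0 = f XOR a = T XOR T = F
N2 = N0 NAND f = F NAND T = T
N5 = N2 AND N0 = T AND F = F
N11 = NOT b = NOT T = F
N12 = NOT N11 = NOT F = T
N16 = N5 AND N12 = F AND T = F

N2 = T, N12 = T, N16 = F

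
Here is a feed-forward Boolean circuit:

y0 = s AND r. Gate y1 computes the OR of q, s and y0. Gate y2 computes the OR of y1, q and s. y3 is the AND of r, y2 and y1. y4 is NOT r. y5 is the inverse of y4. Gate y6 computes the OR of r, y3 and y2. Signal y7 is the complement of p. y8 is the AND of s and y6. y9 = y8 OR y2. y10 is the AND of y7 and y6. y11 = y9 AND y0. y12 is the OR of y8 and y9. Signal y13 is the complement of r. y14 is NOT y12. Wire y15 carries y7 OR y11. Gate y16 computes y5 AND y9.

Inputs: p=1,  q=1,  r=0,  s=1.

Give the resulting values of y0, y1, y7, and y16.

y0 = s AND r = 1 AND 0 = 0
y1 = q OR s OR y0 = 1 OR 1 OR 0 = 1
y2 = y1 OR q OR s = 1 OR 1 OR 1 = 1
y3 = r AND y2 AND y1 = 0 AND 1 AND 1 = 0
y4 = NOT r = NOT 0 = 1
y5 = NOT y4 = NOT 1 = 0
y6 = r OR y3 OR y2 = 0 OR 0 OR 1 = 1
y7 = NOT p = NOT 1 = 0
y8 = s AND y6 = 1 AND 1 = 1
y9 = y8 OR y2 = 1 OR 1 = 1
y16 = y5 AND y9 = 0 AND 1 = 0

y0 = 0  y1 = 1  y7 = 0  y16 = 0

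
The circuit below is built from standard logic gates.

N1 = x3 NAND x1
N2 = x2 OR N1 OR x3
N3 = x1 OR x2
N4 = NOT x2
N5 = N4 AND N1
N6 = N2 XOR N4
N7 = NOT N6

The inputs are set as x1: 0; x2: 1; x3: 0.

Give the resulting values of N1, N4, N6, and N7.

N1 = x3 NAND x1 = 0 NAND 0 = 1
N2 = x2 OR N1 OR x3 = 1 OR 1 OR 0 = 1
N4 = NOT x2 = NOT 1 = 0
N6 = N2 XOR N4 = 1 XOR 0 = 1
N7 = NOT N6 = NOT 1 = 0

N1 = 1, N4 = 0, N6 = 1, N7 = 0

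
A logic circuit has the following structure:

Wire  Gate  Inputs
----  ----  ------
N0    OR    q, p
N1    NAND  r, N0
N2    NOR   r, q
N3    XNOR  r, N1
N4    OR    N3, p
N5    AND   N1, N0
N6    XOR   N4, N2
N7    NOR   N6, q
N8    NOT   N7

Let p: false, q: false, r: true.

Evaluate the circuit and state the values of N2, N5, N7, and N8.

N2 = false, N5 = false, N7 = false, N8 = true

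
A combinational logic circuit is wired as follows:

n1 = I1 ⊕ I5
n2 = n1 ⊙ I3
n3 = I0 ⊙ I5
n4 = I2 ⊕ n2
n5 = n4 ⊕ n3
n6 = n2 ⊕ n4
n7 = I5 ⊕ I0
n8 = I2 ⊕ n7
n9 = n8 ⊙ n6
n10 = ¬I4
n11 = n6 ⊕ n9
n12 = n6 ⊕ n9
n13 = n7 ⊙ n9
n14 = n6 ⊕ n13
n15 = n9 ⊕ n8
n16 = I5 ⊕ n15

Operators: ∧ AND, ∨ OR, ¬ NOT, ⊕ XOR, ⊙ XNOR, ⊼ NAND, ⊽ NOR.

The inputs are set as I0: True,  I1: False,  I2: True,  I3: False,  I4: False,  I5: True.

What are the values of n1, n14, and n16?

n1 = I1 XOR I5 = False XOR True = True
n2 = n1 XNOR I3 = True XNOR False = False
n4 = I2 XOR n2 = True XOR False = True
n6 = n2 XOR n4 = False XOR True = True
n7 = I5 XOR I0 = True XOR True = False
n8 = I2 XOR n7 = True XOR False = True
n9 = n8 XNOR n6 = True XNOR True = True
n13 = n7 XNOR n9 = False XNOR True = False
n14 = n6 XOR n13 = True XOR False = True
n15 = n9 XOR n8 = True XOR True = False
n16 = I5 XOR n15 = True XOR False = True

n1 = True  n14 = True  n16 = True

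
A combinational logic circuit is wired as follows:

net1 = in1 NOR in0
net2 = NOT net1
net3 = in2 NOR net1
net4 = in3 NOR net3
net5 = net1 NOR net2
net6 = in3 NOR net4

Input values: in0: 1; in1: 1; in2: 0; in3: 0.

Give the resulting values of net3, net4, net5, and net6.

net3 = 1  net4 = 0  net5 = 0  net6 = 1

net1 = in1 NOR in0 = 1 NOR 1 = 0
net2 = NOT net1 = NOT 0 = 1
net3 = in2 NOR net1 = 0 NOR 0 = 1
net4 = in3 NOR net3 = 0 NOR 1 = 0
net5 = net1 NOR net2 = 0 NOR 1 = 0
net6 = in3 NOR net4 = 0 NOR 0 = 1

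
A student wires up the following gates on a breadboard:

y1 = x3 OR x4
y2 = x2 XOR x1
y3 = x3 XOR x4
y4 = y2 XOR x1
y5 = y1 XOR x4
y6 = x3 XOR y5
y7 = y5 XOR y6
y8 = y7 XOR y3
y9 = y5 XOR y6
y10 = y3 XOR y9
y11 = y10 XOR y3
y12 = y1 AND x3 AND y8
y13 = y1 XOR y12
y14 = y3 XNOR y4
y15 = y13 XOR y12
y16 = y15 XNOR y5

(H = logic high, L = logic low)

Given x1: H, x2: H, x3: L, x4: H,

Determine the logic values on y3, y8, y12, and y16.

y3 = H, y8 = H, y12 = L, y16 = L

y1 = x3 OR x4 = L OR H = H
y3 = x3 XOR x4 = L XOR H = H
y5 = y1 XOR x4 = H XOR H = L
y6 = x3 XOR y5 = L XOR L = L
y7 = y5 XOR y6 = L XOR L = L
y8 = y7 XOR y3 = L XOR H = H
y12 = y1 AND x3 AND y8 = H AND L AND H = L
y13 = y1 XOR y12 = H XOR L = H
y15 = y13 XOR y12 = H XOR L = H
y16 = y15 XNOR y5 = H XNOR L = L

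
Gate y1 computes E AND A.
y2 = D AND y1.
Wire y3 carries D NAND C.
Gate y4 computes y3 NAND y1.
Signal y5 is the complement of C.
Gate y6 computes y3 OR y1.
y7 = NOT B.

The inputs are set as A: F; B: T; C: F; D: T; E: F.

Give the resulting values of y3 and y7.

y3 = D NAND C = T NAND F = T
y7 = NOT B = NOT T = F

y3 = T, y7 = F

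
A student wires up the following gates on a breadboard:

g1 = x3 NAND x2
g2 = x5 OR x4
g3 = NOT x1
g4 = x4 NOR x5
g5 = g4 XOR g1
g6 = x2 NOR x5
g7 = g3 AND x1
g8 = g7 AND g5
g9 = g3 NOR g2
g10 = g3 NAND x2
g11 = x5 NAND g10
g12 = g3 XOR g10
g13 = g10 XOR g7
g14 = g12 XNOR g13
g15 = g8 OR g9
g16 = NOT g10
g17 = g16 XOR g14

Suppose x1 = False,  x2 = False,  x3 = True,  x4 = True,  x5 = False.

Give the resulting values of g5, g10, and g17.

g1 = x3 NAND x2 = True NAND False = True
g3 = NOT x1 = NOT False = True
g4 = x4 NOR x5 = True NOR False = False
g5 = g4 XOR g1 = False XOR True = True
g7 = g3 AND x1 = True AND False = False
g10 = g3 NAND x2 = True NAND False = True
g12 = g3 XOR g10 = True XOR True = False
g13 = g10 XOR g7 = True XOR False = True
g14 = g12 XNOR g13 = False XNOR True = False
g16 = NOT g10 = NOT True = False
g17 = g16 XOR g14 = False XOR False = False

g5 = True  g10 = True  g17 = False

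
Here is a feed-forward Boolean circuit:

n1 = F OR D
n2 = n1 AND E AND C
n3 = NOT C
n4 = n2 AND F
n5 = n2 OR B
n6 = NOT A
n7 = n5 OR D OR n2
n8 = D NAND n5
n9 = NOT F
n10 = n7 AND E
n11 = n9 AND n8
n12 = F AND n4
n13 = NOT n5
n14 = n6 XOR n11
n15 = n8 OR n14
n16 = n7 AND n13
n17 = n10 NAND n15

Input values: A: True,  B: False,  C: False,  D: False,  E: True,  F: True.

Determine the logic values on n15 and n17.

n1 = F OR D = True OR False = True
n2 = n1 AND E AND C = True AND True AND False = False
n5 = n2 OR B = False OR False = False
n6 = NOT A = NOT True = False
n7 = n5 OR D OR n2 = False OR False OR False = False
n8 = D NAND n5 = False NAND False = True
n9 = NOT F = NOT True = False
n10 = n7 AND E = False AND True = False
n11 = n9 AND n8 = False AND True = False
n14 = n6 XOR n11 = False XOR False = False
n15 = n8 OR n14 = True OR False = True
n17 = n10 NAND n15 = False NAND True = True

n15 = True; n17 = True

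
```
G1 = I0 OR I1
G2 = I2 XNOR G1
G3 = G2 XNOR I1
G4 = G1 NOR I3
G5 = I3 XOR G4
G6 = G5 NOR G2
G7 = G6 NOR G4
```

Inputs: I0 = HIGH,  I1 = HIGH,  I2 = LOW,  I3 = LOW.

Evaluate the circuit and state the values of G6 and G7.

G1 = I0 OR I1 = HIGH OR HIGH = HIGH
G2 = I2 XNOR G1 = LOW XNOR HIGH = LOW
G4 = G1 NOR I3 = HIGH NOR LOW = LOW
G5 = I3 XOR G4 = LOW XOR LOW = LOW
G6 = G5 NOR G2 = LOW NOR LOW = HIGH
G7 = G6 NOR G4 = HIGH NOR LOW = LOW

G6 = HIGH; G7 = LOW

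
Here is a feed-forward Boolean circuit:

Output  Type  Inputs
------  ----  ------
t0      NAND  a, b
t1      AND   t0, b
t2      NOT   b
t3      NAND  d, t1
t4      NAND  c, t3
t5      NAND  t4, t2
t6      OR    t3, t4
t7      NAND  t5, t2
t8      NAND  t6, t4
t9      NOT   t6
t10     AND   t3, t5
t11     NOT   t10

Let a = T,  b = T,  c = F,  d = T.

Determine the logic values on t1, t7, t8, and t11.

t1 = F, t7 = T, t8 = F, t11 = F

t0 = a NAND b = T NAND T = F
t1 = t0 AND b = F AND T = F
t2 = NOT b = NOT T = F
t3 = d NAND t1 = T NAND F = T
t4 = c NAND t3 = F NAND T = T
t5 = t4 NAND t2 = T NAND F = T
t6 = t3 OR t4 = T OR T = T
t7 = t5 NAND t2 = T NAND F = T
t8 = t6 NAND t4 = T NAND T = F
t10 = t3 AND t5 = T AND T = T
t11 = NOT t10 = NOT T = F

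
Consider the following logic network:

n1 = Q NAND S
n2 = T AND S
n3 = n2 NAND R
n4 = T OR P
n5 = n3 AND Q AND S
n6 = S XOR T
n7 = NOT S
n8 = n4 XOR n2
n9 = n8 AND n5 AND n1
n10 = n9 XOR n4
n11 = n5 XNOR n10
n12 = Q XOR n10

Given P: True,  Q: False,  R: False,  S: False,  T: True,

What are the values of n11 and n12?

n11 = False  n12 = True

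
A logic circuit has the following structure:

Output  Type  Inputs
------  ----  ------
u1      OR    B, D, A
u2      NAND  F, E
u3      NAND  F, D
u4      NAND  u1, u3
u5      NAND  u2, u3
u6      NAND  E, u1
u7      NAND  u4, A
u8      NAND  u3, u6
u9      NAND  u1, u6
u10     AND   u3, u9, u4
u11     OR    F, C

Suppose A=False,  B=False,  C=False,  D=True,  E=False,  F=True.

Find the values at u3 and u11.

u3 = F NAND D = True NAND True = False
u11 = F OR C = True OR False = True

u3 = False  u11 = True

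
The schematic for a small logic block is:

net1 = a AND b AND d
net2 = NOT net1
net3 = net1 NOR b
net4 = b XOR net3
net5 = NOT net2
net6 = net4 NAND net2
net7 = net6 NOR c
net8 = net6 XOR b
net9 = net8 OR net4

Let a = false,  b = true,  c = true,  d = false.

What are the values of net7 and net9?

net7 = false; net9 = true

net1 = a AND b AND d = false AND true AND false = false
net2 = NOT net1 = NOT false = true
net3 = net1 NOR b = false NOR true = false
net4 = b XOR net3 = true XOR false = true
net6 = net4 NAND net2 = true NAND true = false
net7 = net6 NOR c = false NOR true = false
net8 = net6 XOR b = false XOR true = true
net9 = net8 OR net4 = true OR true = true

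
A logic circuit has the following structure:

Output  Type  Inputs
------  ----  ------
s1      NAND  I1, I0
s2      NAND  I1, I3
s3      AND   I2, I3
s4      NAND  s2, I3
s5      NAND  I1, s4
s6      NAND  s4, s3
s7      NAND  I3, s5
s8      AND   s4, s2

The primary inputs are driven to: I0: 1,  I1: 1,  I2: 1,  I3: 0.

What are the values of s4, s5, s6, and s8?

s4 = 1  s5 = 0  s6 = 1  s8 = 1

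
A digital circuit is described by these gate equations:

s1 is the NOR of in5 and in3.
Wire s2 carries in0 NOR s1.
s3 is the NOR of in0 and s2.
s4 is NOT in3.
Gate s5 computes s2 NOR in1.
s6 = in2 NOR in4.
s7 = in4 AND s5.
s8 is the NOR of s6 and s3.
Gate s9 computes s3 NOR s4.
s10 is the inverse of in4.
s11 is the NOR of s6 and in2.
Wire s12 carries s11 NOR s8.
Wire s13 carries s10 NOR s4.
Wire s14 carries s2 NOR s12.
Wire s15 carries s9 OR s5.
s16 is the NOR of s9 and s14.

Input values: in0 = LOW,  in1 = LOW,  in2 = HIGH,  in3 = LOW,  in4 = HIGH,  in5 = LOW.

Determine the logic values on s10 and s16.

s10 = LOW; s16 = HIGH

s1 = in5 NOR in3 = LOW NOR LOW = HIGH
s2 = in0 NOR s1 = LOW NOR HIGH = LOW
s3 = in0 NOR s2 = LOW NOR LOW = HIGH
s4 = NOT in3 = NOT LOW = HIGH
s6 = in2 NOR in4 = HIGH NOR HIGH = LOW
s8 = s6 NOR s3 = LOW NOR HIGH = LOW
s9 = s3 NOR s4 = HIGH NOR HIGH = LOW
s10 = NOT in4 = NOT HIGH = LOW
s11 = s6 NOR in2 = LOW NOR HIGH = LOW
s12 = s11 NOR s8 = LOW NOR LOW = HIGH
s14 = s2 NOR s12 = LOW NOR HIGH = LOW
s16 = s9 NOR s14 = LOW NOR LOW = HIGH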